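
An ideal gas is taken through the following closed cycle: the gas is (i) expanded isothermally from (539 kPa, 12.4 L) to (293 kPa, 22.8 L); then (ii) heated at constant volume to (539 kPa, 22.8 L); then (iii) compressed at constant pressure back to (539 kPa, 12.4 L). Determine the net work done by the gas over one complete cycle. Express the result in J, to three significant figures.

W_net ≈ -1530 J

Leg (i): W = PᵢVᵢ ln(V_f/Vᵢ) = (6684) ln(22.8/12.4) = 4071 J.
Leg (ii): W = 0.
Leg (iii): W = PΔV = (539)(12.4 − 22.8) = -5606 J.
W_net = 4071 − 5606 = -1535 J.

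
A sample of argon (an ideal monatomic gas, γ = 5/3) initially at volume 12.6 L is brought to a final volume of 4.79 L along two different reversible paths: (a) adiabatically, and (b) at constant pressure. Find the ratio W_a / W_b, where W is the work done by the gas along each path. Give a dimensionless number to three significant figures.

W_a / W_b ≈ 2.19

Path (a) adiabatic: W = P₁V₁(1 − (V₁/V₂)^(γ−1))/(γ−1) → W_a/(P₁V₁) = -1.358.
Path (b) isobaric: W = P₁(V₂ − V₁) → W_b/(P₁V₁) = -0.6198.
W_a / W_b = -1.358 / -0.6198 = 2.191.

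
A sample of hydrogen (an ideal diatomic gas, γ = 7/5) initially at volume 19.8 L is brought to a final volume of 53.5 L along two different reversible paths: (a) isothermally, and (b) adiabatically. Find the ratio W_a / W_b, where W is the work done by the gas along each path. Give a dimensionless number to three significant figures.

Path (a) isothermal: W = P₁V₁ ln(V₂/V₁) → W_a/(P₁V₁) = 0.994.
Path (b) adiabatic: W = P₁V₁(1 − (V₁/V₂)^(γ−1))/(γ−1) → W_b/(P₁V₁) = 0.8202.
W_a / W_b = 0.994 / 0.8202 = 1.212.

W_a / W_b ≈ 1.21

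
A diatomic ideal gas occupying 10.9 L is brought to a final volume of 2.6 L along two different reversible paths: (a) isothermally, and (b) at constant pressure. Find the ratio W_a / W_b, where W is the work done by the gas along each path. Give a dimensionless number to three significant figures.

Path (a) isothermal: W = P₁V₁ ln(V₂/V₁) → W_a/(P₁V₁) = -1.433.
Path (b) isobaric: W = P₁(V₂ − V₁) → W_b/(P₁V₁) = -0.7615.
W_a / W_b = -1.433 / -0.7615 = 1.882.

W_a / W_b ≈ 1.88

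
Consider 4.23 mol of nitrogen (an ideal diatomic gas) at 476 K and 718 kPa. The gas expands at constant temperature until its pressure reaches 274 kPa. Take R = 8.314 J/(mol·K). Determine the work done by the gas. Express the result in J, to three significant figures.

Isothermal process: W = nRT ln(V₂/V₁) = nRT ln(P₁/P₂).
W = (4.23)(8.314)(476) × ln(718/274)
  = 16740 × ln(2.62) = 16740 × 0.9633
W_by_gas = 16126 J.

W ≈ 16100 J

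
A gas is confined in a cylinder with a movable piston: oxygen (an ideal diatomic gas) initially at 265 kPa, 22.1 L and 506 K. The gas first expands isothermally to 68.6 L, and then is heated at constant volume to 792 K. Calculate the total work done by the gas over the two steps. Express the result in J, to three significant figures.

Step 1 (isothermal): W = P₁V₁ ln(V₂/V₁) = (5856) ln(68.6/22.1) = 6634 J.
Step 2 (isochoric): W = 0 (constant volume).
W_total = 6634 + 0 = 6634 J.

W_total ≈ 6630 J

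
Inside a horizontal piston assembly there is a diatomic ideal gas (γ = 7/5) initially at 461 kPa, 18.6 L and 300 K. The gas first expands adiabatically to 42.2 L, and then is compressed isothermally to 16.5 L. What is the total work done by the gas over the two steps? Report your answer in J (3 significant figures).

Step 1 (adiabatic): W = (P₁V₁ − P₂V₂)/(γ−1) = (8575 − 6179)/0.4 = 5990 J.
After step 1: P = 146.4 kPa, V = 42.2 L, T = 216.2 K.
Step 2 (isothermal): W = P₁V₁ ln(V₂/V₁) = (6179) ln(16.5/42.2) = -5802 J.
W_total = 5990 − 5802 = 187.7 J.

W_total ≈ 188 J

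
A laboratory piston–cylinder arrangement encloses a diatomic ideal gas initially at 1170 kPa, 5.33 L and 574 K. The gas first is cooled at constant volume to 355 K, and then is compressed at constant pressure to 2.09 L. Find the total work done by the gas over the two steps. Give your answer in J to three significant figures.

Step 1 (isochoric): W = 0 (constant volume).
After step 1: P = 723.6 kPa (V unchanged).
Step 2 (isobaric): W = PΔV = (723.6 kPa)(2.09 − 5.33 L) = -2344 J.
W_total = 0 − 2344 = -2344 J.

W_total ≈ -2340 J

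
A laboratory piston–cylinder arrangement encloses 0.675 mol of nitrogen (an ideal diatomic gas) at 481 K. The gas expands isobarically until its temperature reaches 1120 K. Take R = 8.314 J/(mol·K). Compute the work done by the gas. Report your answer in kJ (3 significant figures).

W ≈ 3.59 kJ

Isobaric: W = P ΔV = nR ΔT.
W = (0.675)(8.314)(1120 − 481) = 3586 J.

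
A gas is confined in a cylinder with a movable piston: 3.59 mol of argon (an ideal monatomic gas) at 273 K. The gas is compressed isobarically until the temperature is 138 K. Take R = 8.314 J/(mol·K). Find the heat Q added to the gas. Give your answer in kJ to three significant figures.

Isobaric: W = nRΔT = (3.59)(8.314)(-135) = -4029 J.
ΔU = nCᵥΔT with Cᵥ = 3R/2: ΔU = (3.59)(12.47)(-135) = -6044 J.
Q = ΔU + W = -6044 − 4029 = -10073 J.

Q ≈ -10.1 kJ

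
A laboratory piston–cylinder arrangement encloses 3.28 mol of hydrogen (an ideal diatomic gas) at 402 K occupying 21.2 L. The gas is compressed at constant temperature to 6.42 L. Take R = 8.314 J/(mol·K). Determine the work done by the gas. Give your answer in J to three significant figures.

W ≈ -13100 J

Isothermal: W = nRT ln(V₂/V₁).
W = (3.28)(8.314)(402) × ln(6.42/21.2)
  = 10963 × -1.195
W_by_gas = -13096 J.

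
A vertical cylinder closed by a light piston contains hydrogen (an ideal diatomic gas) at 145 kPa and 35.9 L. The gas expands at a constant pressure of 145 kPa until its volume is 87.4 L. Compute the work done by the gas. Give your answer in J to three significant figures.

W ≈ 7470 J

Isobaric: W = P ΔV.
W = (145 kPa)(87.4 − 35.9 L) = (145)(51.5) = 7468 J.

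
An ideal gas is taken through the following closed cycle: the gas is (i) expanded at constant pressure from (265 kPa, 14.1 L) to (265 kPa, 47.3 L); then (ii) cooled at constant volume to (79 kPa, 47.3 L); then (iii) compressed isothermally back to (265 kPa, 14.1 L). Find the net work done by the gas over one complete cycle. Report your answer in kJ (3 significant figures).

Leg (i): W = PΔV = (265)(47.3 − 14.1) = 8798 J.
Leg (ii): W = 0.
Leg (iii): W = PᵢVᵢ ln(V_f/Vᵢ) = (3737) ln(14.1/47.3) = -4523 J.
W_net = 8798 − 4523 = 4275 J.

W_net ≈ 4.28 kJ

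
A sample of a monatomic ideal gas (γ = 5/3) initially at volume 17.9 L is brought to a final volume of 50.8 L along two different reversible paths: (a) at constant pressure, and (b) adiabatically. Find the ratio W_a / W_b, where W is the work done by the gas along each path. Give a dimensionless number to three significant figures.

W_a / W_b ≈ 2.45

Path (a) isobaric: W = P₁(V₂ − V₁) → W_a/(P₁V₁) = 1.838.
Path (b) adiabatic: W = P₁V₁(1 − (V₁/V₂)^(γ−1))/(γ−1) → W_b/(P₁V₁) = 0.7517.
W_a / W_b = 1.838 / 0.7517 = 2.445.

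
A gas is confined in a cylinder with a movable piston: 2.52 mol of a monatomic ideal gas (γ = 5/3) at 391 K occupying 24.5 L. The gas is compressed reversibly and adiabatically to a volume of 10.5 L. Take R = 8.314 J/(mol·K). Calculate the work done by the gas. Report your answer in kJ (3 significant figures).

W ≈ -9.33 kJ

Adiabatic: TV^(γ−1) = const with γ = 5/3.
T₂ = T₁ (V₁/V₂)^(γ−1) = 391 × (24.5/10.5)^0.667 = 391 × 1.759 = 687.9 K.
W_by = nCᵥ(T₁ − T₂) = (2.52)(12.47)(391 − 687.9) = -9329 J.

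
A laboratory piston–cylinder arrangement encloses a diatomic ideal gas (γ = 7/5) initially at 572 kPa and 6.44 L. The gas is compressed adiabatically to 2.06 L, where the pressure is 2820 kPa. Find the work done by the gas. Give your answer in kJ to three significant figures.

W ≈ -5.31 kJ

Adiabatic: W = (P₁V₁ − P₂V₂)/(γ − 1) with γ = 7/5.
P₁V₁ = 3684 J, P₂V₂ = 5809 J.
W = (3684 − 5809) / 0.4 = -5314 J.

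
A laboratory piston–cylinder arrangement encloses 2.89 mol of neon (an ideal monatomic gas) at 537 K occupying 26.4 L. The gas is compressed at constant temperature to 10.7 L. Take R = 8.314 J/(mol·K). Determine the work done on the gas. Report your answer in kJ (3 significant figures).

Isothermal: W = nRT ln(V₂/V₁).
W = (2.89)(8.314)(537) × ln(10.7/26.4)
  = 12903 × -0.9031
W_by_gas = -11653 J; work on gas = −W_by = 11653 J.

W ≈ 11.7 kJ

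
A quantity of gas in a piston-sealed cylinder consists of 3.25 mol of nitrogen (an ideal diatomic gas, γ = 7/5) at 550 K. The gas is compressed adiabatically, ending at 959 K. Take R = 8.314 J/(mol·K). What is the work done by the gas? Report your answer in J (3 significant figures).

Adiabatic ⇒ Q = 0, so W_by = −ΔU = nCᵥ(T₁ − T₂).
Cᵥ = 5R/2 = 20.79 J/(mol·K).
W = (3.25)(20.79)(550 − 959) = -27628 J.

W ≈ -27600 J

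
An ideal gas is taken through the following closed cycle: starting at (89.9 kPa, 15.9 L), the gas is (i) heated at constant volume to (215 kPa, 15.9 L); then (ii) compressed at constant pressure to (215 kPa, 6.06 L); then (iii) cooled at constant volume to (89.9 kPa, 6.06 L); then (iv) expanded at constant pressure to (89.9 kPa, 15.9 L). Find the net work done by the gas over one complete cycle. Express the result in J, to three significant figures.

W_net ≈ -1230 J

Constant-volume legs do no work.
W(ii) = (215)(6.06 − 15.9) = -2116 J; W(iv) = (89.9)(15.9 − 6.06) = 884.6 J.
W_net = -2116 + 884.6 = -1231 J (the counter-clockwise enclosed area).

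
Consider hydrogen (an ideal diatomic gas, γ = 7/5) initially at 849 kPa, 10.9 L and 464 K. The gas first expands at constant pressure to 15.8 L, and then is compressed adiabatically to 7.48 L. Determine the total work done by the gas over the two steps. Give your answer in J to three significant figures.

Step 1 (isobaric): W = PΔV = (849 kPa)(15.8 − 10.9 L) = 4160 J.
After step 1: P = 849 kPa, V = 15.8 L, T = 672.6 K.
Step 2 (adiabatic): W = (P₁V₁ − P₂V₂)/(γ−1) = (13414 − 18091)/0.4 = -11692 J.
W_total = 4160 − 11692 = -7532 J.

W_total ≈ -7530 J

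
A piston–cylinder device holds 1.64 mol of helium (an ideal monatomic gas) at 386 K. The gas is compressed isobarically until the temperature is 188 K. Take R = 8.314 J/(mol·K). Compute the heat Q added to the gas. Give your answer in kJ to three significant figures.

Q ≈ -6.75 kJ

Isobaric: W = nRΔT = (1.64)(8.314)(-198) = -2700 J.
ΔU = nCᵥΔT with Cᵥ = 3R/2: ΔU = (1.64)(12.47)(-198) = -4050 J.
Q = ΔU + W = -4050 − 2700 = -6749 J.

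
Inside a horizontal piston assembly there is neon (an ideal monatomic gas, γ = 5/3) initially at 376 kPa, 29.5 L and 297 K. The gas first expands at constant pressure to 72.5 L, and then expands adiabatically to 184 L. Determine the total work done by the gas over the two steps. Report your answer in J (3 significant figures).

Step 1 (isobaric): W = PΔV = (376 kPa)(72.5 − 29.5 L) = 16168 J.
After step 1: P = 376 kPa, V = 72.5 L, T = 729.9 K.
Step 2 (adiabatic): W = (P₁V₁ − P₂V₂)/(γ−1) = (27260 − 14651)/0.667 = 18913 J.
W_total = 16168 + 18913 = 35081 J.

W_total ≈ 35100 J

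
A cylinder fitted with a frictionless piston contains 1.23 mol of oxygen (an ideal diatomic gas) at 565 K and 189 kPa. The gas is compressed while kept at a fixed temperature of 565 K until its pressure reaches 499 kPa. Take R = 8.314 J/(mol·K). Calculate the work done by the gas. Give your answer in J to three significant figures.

Isothermal process: W = nRT ln(V₂/V₁) = nRT ln(P₁/P₂).
W = (1.23)(8.314)(565) × ln(189/499)
  = 5778 × ln(0.3788) = 5778 × -0.9709
W_by_gas = -5609 J.

W ≈ -5610 J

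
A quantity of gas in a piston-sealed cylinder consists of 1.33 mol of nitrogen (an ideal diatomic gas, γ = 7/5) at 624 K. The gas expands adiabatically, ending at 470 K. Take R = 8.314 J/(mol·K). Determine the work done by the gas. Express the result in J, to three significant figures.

W ≈ 4260 J

Adiabatic ⇒ Q = 0, so W_by = −ΔU = nCᵥ(T₁ − T₂).
Cᵥ = 5R/2 = 20.79 J/(mol·K).
W = (1.33)(20.79)(624 − 470) = 4257 J.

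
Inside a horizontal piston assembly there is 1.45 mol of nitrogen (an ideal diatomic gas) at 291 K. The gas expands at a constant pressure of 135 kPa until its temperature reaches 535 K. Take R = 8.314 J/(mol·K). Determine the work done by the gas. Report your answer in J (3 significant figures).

Isobaric: W = P ΔV = nR ΔT.
W = (1.45)(8.314)(535 − 291) = 2941 J.

W ≈ 2940 J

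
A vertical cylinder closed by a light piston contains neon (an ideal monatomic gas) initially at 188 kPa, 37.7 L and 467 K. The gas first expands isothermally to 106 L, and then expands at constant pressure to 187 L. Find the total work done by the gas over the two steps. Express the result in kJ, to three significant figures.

Step 1 (isothermal): W = P₁V₁ ln(V₂/V₁) = (7088) ln(106/37.7) = 7327 J.
After step 1: P = 66.86 kPa, V = 106 L, T = 467 K.
Step 2 (isobaric): W = PΔV = (66.86 kPa)(187 − 106 L) = 5416 J.
W_total = 7327 + 5416 = 12743 J.

W_total ≈ 12.7 kJ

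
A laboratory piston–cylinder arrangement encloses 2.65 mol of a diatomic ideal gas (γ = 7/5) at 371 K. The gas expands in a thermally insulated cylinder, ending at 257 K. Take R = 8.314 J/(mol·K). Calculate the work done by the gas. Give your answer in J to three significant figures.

W ≈ 6280 J

Adiabatic ⇒ Q = 0, so W_by = −ΔU = nCᵥ(T₁ − T₂).
Cᵥ = 5R/2 = 20.79 J/(mol·K).
W = (2.65)(20.79)(371 − 257) = 6279 J.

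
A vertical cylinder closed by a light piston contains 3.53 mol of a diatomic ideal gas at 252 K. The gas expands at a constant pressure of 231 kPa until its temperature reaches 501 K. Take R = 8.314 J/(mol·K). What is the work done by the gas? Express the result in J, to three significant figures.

W ≈ 7310 J

Isobaric: W = P ΔV = nR ΔT.
W = (3.53)(8.314)(501 − 252) = 7308 J.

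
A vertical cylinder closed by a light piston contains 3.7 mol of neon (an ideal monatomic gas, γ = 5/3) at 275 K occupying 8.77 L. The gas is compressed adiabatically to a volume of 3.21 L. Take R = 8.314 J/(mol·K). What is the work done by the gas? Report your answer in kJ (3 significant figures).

Adiabatic: TV^(γ−1) = const with γ = 5/3.
T₂ = T₁ (V₁/V₂)^(γ−1) = 275 × (8.77/3.21)^0.667 = 275 × 1.954 = 537.4 K.
W_by = nCᵥ(T₁ − T₂) = (3.7)(12.47)(275 − 537.4) = -12110 J.

W ≈ -12.1 kJ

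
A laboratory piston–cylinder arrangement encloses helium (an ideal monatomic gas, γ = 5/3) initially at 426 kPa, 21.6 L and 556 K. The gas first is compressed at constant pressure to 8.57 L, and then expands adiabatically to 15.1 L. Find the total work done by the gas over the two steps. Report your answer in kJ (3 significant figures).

W_total ≈ -3.83 kJ

Step 1 (isobaric): W = PΔV = (426 kPa)(8.57 − 21.6 L) = -5551 J.
After step 1: P = 426 kPa, V = 8.57 L, T = 220.6 K.
Step 2 (adiabatic): W = (P₁V₁ − P₂V₂)/(γ−1) = (3651 − 2503)/0.667 = 1722 J.
W_total = -5551 + 1722 = -3828 J.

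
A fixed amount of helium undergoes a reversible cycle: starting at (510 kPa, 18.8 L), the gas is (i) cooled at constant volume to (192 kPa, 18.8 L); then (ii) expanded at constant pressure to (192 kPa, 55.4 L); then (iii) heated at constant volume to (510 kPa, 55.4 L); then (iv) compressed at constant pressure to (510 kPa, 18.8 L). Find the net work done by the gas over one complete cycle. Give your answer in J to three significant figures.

Constant-volume legs do no work.
W(ii) = (192)(55.4 − 18.8) = 7027 J; W(iv) = (510)(18.8 − 55.4) = -18666 J.
W_net = 7027 − 18666 = -11639 J (the counter-clockwise enclosed area).

W_net ≈ -11600 J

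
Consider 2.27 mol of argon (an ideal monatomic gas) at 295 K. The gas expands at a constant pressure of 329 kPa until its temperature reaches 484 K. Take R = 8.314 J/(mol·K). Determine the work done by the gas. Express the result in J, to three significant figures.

Isobaric: W = P ΔV = nR ΔT.
W = (2.27)(8.314)(484 − 295) = 3567 J.

W ≈ 3570 J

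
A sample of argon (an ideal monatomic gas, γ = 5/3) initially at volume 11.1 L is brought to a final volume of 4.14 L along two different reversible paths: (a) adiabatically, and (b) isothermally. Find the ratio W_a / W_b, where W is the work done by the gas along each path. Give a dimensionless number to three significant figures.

W_a / W_b ≈ 1.41

Path (a) adiabatic: W = P₁V₁(1 − (V₁/V₂)^(γ−1))/(γ−1) → W_a/(P₁V₁) = -1.395.
Path (b) isothermal: W = P₁V₁ ln(V₂/V₁) → W_b/(P₁V₁) = -0.9862.
W_a / W_b = -1.395 / -0.9862 = 1.414.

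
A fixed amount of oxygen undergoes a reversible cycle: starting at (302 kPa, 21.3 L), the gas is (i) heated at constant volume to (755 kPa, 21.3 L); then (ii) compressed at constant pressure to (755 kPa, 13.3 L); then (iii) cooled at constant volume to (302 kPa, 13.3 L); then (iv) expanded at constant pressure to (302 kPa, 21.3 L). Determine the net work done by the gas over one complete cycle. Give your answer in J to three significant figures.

W_net ≈ -3620 J

Constant-volume legs do no work.
W(ii) = (755)(13.3 − 21.3) = -6040 J; W(iv) = (302)(21.3 − 13.3) = 2416 J.
W_net = -6040 + 2416 = -3624 J (the counter-clockwise enclosed area).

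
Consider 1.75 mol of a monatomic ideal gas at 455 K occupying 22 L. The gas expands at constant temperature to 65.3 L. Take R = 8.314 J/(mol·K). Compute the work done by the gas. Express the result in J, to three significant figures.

W ≈ 7200 J

Isothermal: W = nRT ln(V₂/V₁).
W = (1.75)(8.314)(455) × ln(65.3/22)
  = 6620 × 1.088
W_by_gas = 7202 J.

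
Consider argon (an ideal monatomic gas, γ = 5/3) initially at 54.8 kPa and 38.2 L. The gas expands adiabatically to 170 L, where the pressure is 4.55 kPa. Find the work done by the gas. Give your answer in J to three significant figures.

W ≈ 1980 J

Adiabatic: W = (P₁V₁ − P₂V₂)/(γ − 1) with γ = 5/3.
P₁V₁ = 2093 J, P₂V₂ = 773.5 J.
W = (2093 − 773.5) / 0.6667 = 1980 J.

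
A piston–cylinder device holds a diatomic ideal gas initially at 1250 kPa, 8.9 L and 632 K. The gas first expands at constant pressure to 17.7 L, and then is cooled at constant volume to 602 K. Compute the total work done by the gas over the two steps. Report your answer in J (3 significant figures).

W_total ≈ 11000 J

Step 1 (isobaric): W = PΔV = (1250 kPa)(17.7 − 8.9 L) = 11000 J.
Step 2 (isochoric): W = 0 (constant volume).
W_total = 11000 + 0 = 11000 J.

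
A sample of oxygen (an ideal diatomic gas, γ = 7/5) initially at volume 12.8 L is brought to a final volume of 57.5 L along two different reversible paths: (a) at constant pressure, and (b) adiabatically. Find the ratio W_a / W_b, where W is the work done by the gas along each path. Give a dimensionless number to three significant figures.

W_a / W_b ≈ 3.09

Path (a) isobaric: W = P₁(V₂ − V₁) → W_a/(P₁V₁) = 3.492.
Path (b) adiabatic: W = P₁V₁(1 − (V₁/V₂)^(γ−1))/(γ−1) → W_b/(P₁V₁) = 1.129.
W_a / W_b = 3.492 / 1.129 = 3.092.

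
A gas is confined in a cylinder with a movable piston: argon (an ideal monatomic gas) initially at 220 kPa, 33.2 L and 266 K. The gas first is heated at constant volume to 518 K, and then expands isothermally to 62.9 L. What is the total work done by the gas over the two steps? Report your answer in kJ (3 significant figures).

W_total ≈ 9.09 kJ

Step 1 (isochoric): W = 0 (constant volume).
After step 1: P = 428.4 kPa (V unchanged).
Step 2 (isothermal): W = P₁V₁ ln(V₂/V₁) = (14224) ln(62.9/33.2) = 9089 J.
W_total = 0 + 9089 = 9089 J.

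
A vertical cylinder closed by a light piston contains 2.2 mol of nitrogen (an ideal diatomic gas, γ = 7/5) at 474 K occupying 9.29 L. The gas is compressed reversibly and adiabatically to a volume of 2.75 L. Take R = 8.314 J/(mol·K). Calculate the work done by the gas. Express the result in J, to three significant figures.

W ≈ -13600 J

Adiabatic: TV^(γ−1) = const with γ = 7/5.
T₂ = T₁ (V₁/V₂)^(γ−1) = 474 × (9.29/2.75)^0.4 = 474 × 1.627 = 771.4 K.
W_by = nCᵥ(T₁ − T₂) = (2.2)(20.79)(474 − 771.4) = -13597 J.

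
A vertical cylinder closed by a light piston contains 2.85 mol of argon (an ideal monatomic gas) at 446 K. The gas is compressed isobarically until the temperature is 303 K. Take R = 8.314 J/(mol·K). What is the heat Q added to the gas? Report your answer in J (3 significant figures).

Isobaric: W = nRΔT = (2.85)(8.314)(-143) = -3388 J.
ΔU = nCᵥΔT with Cᵥ = 3R/2: ΔU = (2.85)(12.47)(-143) = -5083 J.
Q = ΔU + W = -5083 − 3388 = -8471 J.

Q ≈ -8470 J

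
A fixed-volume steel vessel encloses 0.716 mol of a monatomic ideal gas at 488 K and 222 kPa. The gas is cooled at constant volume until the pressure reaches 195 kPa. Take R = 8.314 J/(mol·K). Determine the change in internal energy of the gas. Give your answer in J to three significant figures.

ΔU ≈ -530 J

Constant volume ⇒ W = 0, so Q = ΔU = nCᵥΔT with Cᵥ = 3R/2 = 12.47 J/(mol·K).
At constant V, T₂/T₁ = P₂/P₁ ⇒ ΔT = T₁(P₂/P₁ − 1) = 488·(195/222 − 1) = -59.35 K.
ΔU = (0.716)(12.47)(-59.35) = -530 J.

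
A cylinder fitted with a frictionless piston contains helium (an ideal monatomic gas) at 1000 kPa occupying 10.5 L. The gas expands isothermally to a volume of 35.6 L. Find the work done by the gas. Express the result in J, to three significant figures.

Isothermal: W = nRT ln(V₂/V₁) = P₁V₁ ln(V₂/V₁).
P₁V₁ = (1000 kPa)(10.5 L) = 10500 J.
W = 10500 × ln(35.6/10.5) = 10500 × 1.221
W_by_gas = 12820 J.

W ≈ 12800 J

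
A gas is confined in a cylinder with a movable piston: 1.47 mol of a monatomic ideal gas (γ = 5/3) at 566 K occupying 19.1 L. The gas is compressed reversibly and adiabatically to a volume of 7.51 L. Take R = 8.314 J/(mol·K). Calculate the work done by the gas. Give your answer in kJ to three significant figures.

Adiabatic: TV^(γ−1) = const with γ = 5/3.
T₂ = T₁ (V₁/V₂)^(γ−1) = 566 × (19.1/7.51)^0.667 = 566 × 1.863 = 1055 K.
W_by = nCᵥ(T₁ − T₂) = (1.47)(12.47)(566 − 1055) = -8957 J.

W ≈ -8.96 kJ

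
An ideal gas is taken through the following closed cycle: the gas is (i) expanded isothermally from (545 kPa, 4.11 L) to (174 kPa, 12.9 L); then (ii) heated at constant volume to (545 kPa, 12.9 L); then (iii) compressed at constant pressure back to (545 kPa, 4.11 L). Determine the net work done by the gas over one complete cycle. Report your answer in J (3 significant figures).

W_net ≈ -2230 J

Leg (i): W = PᵢVᵢ ln(V_f/Vᵢ) = (2240) ln(12.9/4.11) = 2562 J.
Leg (ii): W = 0.
Leg (iii): W = PΔV = (545)(4.11 − 12.9) = -4791 J.
W_net = 2562 − 4791 = -2228 J.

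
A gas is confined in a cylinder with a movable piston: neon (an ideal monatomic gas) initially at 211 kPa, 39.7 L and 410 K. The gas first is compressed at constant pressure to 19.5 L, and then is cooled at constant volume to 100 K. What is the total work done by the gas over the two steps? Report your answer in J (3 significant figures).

W_total ≈ -4260 J

Step 1 (isobaric): W = PΔV = (211 kPa)(19.5 − 39.7 L) = -4262 J.
Step 2 (isochoric): W = 0 (constant volume).
W_total = -4262 + 0 = -4262 J.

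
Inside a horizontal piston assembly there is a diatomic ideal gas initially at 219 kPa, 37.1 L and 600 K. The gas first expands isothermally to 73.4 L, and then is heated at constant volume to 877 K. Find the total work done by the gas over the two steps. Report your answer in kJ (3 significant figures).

W_total ≈ 5.54 kJ

Step 1 (isothermal): W = P₁V₁ ln(V₂/V₁) = (8125) ln(73.4/37.1) = 5544 J.
Step 2 (isochoric): W = 0 (constant volume).
W_total = 5544 + 0 = 5544 J.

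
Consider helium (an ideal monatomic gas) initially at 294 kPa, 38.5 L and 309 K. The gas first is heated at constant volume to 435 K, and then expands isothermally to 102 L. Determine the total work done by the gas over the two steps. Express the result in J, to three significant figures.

W_total ≈ 15500 J

Step 1 (isochoric): W = 0 (constant volume).
After step 1: P = 413.9 kPa (V unchanged).
Step 2 (isothermal): W = P₁V₁ ln(V₂/V₁) = (15935) ln(102/38.5) = 15525 J.
W_total = 0 + 15525 = 15525 J.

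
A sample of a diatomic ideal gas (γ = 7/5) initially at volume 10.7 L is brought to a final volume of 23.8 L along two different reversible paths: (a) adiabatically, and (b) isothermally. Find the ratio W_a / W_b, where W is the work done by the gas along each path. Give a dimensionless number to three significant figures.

W_a / W_b ≈ 0.856

Path (a) adiabatic: W = P₁V₁(1 − (V₁/V₂)^(γ−1))/(γ−1) → W_a/(P₁V₁) = 0.6842.
Path (b) isothermal: W = P₁V₁ ln(V₂/V₁) → W_b/(P₁V₁) = 0.7994.
W_a / W_b = 0.6842 / 0.7994 = 0.8559.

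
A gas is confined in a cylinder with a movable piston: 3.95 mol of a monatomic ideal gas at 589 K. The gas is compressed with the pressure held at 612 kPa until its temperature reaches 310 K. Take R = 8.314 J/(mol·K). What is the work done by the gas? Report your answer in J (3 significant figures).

Isobaric: W = P ΔV = nR ΔT.
W = (3.95)(8.314)(310 − 589) = -9162 J.

W ≈ -9160 J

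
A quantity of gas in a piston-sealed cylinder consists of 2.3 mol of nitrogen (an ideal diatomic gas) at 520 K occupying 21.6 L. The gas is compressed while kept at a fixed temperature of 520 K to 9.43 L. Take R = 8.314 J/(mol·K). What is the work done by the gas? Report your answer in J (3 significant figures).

W ≈ -8240 J

Isothermal: W = nRT ln(V₂/V₁).
W = (2.3)(8.314)(520) × ln(9.43/21.6)
  = 9944 × -0.8288
W_by_gas = -8241 J.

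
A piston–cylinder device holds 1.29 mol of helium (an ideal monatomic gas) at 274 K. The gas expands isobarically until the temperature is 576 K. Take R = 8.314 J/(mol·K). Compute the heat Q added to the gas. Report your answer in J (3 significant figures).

Isobaric: W = nRΔT = (1.29)(8.314)(302) = 3239 J.
ΔU = nCᵥΔT with Cᵥ = 3R/2: ΔU = (1.29)(12.47)(302) = 4858 J.
Q = ΔU + W = 4858 + 3239 = 8097 J.

Q ≈ 8100 J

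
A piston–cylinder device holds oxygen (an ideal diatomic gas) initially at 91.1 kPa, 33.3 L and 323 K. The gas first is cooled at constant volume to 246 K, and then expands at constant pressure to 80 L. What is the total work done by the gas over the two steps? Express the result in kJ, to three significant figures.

Step 1 (isochoric): W = 0 (constant volume).
After step 1: P = 69.38 kPa (V unchanged).
Step 2 (isobaric): W = PΔV = (69.38 kPa)(80 − 33.3 L) = 3240 J.
W_total = 0 + 3240 = 3240 J.

W_total ≈ 3.24 kJ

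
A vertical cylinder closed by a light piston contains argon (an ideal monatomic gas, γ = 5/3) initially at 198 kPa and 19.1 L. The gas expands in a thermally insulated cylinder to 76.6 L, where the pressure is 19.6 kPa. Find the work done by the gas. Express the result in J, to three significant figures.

W ≈ 3420 J

Adiabatic: W = (P₁V₁ − P₂V₂)/(γ − 1) with γ = 5/3.
P₁V₁ = 3782 J, P₂V₂ = 1501 J.
W = (3782 − 1501) / 0.6667 = 3421 J.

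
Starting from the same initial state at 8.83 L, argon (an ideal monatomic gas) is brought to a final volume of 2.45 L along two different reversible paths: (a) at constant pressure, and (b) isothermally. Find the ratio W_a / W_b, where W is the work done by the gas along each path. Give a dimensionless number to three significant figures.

W_a / W_b ≈ 0.564

Path (a) isobaric: W = P₁(V₂ − V₁) → W_a/(P₁V₁) = -0.7225.
Path (b) isothermal: W = P₁V₁ ln(V₂/V₁) → W_b/(P₁V₁) = -1.282.
W_a / W_b = -0.7225 / -1.282 = 0.5636.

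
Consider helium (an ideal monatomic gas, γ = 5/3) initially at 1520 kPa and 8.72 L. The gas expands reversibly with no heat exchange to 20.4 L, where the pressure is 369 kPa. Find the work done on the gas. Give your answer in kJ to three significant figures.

Adiabatic: W = (P₁V₁ − P₂V₂)/(γ − 1) with γ = 5/3.
P₁V₁ = 13254 J, P₂V₂ = 7528 J.
W = (13254 − 7528) / 0.6667 = 8590 J.
Work on gas = −W_by = -8590 J.

W ≈ -8.59 kJ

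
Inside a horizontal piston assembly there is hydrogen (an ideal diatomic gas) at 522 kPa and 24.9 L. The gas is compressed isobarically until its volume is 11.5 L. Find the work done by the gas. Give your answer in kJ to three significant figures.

Isobaric: W = P ΔV.
W = (522 kPa)(11.5 − 24.9 L) = (522)(-13.4) = -6995 J.

W ≈ -6.99 kJ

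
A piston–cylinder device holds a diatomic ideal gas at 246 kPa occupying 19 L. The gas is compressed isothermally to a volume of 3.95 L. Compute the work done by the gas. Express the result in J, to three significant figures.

W ≈ -7340 J

Isothermal: W = nRT ln(V₂/V₁) = P₁V₁ ln(V₂/V₁).
P₁V₁ = (246 kPa)(19 L) = 4674 J.
W = 4674 × ln(3.95/19) = 4674 × -1.571
W_by_gas = -7342 J.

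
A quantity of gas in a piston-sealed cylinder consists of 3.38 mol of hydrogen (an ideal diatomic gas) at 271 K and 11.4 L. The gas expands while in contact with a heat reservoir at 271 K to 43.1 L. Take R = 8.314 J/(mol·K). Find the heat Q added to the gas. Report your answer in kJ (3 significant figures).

Isothermal ⇒ ΔU = 0, so Q = W = nRT ln(V₂/V₁).
Q = (3.38)(8.314)(271) ln(43.1/11.4) = 7615 × 1.33 = 10128 J.

Q ≈ 10.1 kJ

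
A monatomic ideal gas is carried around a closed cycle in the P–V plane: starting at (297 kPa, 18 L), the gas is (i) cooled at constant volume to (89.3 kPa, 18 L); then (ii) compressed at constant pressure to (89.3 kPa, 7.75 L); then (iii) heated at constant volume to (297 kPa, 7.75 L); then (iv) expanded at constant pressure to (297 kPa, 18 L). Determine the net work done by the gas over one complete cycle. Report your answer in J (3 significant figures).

Constant-volume legs do no work.
W(ii) = (89.3)(7.75 − 18) = -915.3 J; W(iv) = (297)(18 − 7.75) = 3044 J.
W_net = -915.3 + 3044 = 2129 J (the clockwise enclosed area).

W_net ≈ 2130 J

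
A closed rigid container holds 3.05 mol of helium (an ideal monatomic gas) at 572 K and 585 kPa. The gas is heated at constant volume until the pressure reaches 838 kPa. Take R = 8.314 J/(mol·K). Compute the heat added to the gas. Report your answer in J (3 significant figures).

Q ≈ 9410 J

Constant volume ⇒ W = 0, so Q = ΔU = nCᵥΔT with Cᵥ = 3R/2 = 12.47 J/(mol·K).
At constant V, T₂/T₁ = P₂/P₁ ⇒ ΔT = T₁(P₂/P₁ − 1) = 572·(838/585 − 1) = 247.4 K.
ΔU = (3.05)(12.47)(247.4) = 9409 J.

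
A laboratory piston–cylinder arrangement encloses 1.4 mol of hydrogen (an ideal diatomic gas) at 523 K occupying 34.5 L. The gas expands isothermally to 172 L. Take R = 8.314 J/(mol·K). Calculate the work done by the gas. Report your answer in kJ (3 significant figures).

W ≈ 9.78 kJ

Isothermal: W = nRT ln(V₂/V₁).
W = (1.4)(8.314)(523) × ln(172/34.5)
  = 6088 × 1.607
W_by_gas = 9780 J.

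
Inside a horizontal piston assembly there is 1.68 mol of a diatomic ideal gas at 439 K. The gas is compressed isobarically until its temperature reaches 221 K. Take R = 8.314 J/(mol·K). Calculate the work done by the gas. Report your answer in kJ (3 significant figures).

Isobaric: W = P ΔV = nR ΔT.
W = (1.68)(8.314)(221 − 439) = -3045 J.

W ≈ -3.04 kJ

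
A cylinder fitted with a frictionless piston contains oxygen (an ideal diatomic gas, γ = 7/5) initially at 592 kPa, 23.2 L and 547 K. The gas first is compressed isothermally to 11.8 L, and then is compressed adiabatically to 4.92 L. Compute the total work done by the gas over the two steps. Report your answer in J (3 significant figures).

Step 1 (isothermal): W = P₁V₁ ln(V₂/V₁) = (13734) ln(11.8/23.2) = -9285 J.
After step 1: P = 1164 kPa, V = 11.8 L, T = 547 K.
Step 2 (adiabatic): W = (P₁V₁ − P₂V₂)/(γ−1) = (13734 − 19488)/0.4 = -14385 J.
W_total = -9285 − 14385 = -23670 J.

W_total ≈ -23700 J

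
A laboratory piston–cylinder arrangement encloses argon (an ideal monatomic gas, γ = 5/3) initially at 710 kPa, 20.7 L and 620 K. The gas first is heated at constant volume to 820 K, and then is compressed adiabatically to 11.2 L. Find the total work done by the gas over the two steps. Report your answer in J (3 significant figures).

Step 1 (isochoric): W = 0 (constant volume).
After step 1: P = 939 kPa (V unchanged).
Step 2 (adiabatic): W = (P₁V₁ − P₂V₂)/(γ−1) = (19438 − 29274)/0.667 = -14754 J.
W_total = 0 − 14754 = -14754 J.

W_total ≈ -14800 J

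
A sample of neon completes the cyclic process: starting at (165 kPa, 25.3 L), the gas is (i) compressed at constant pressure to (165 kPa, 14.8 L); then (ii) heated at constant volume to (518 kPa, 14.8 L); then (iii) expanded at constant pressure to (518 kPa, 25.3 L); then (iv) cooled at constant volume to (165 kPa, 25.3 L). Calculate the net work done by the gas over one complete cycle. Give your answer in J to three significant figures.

Constant-volume legs do no work.
W(i) = (165)(14.8 − 25.3) = -1732 J; W(iii) = (518)(25.3 − 14.8) = 5439 J.
W_net = -1732 + 5439 = 3706 J (the clockwise enclosed area).

W_net ≈ 3710 J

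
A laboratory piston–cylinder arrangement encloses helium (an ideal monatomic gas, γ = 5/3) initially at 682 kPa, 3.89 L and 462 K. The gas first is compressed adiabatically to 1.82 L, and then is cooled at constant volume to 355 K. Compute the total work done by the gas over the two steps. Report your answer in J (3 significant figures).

Step 1 (adiabatic): W = (P₁V₁ − P₂V₂)/(γ−1) = (2653 − 4402)/0.667 = -2624 J.
Step 2 (isochoric): W = 0 (constant volume).
W_total = -2624 + 0 = -2624 J.

W_total ≈ -2620 J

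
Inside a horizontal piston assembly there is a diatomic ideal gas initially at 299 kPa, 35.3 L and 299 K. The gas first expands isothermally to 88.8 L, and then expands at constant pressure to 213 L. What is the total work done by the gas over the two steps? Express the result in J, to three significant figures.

Step 1 (isothermal): W = P₁V₁ ln(V₂/V₁) = (10555) ln(88.8/35.3) = 9737 J.
After step 1: P = 118.9 kPa, V = 88.8 L, T = 299 K.
Step 2 (isobaric): W = PΔV = (118.9 kPa)(213 − 88.8 L) = 14762 J.
W_total = 9737 + 14762 = 24499 J.

W_total ≈ 24500 J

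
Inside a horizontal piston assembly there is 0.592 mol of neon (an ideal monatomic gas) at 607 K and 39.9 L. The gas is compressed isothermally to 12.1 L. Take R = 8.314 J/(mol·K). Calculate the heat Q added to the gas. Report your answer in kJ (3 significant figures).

Isothermal ⇒ ΔU = 0, so Q = W = nRT ln(V₂/V₁).
Q = (0.592)(8.314)(607) ln(12.1/39.9) = 2988 × -1.193 = -3565 J.

Q ≈ -3.56 kJ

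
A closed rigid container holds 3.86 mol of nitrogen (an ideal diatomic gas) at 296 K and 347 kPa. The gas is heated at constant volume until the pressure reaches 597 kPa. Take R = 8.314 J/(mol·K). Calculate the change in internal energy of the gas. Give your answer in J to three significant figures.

Constant volume ⇒ W = 0, so Q = ΔU = nCᵥΔT with Cᵥ = 5R/2 = 20.79 J/(mol·K).
At constant V, T₂/T₁ = P₂/P₁ ⇒ ΔT = T₁(P₂/P₁ − 1) = 296·(597/347 − 1) = 213.3 K.
ΔU = (3.86)(20.79)(213.3) = 17110 J.

ΔU ≈ 17100 J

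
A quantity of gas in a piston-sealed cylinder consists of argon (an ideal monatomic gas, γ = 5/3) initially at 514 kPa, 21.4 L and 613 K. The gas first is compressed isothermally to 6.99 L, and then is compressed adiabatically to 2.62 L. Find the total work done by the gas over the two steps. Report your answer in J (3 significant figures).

W_total ≈ -27500 J

Step 1 (isothermal): W = P₁V₁ ln(V₂/V₁) = (11000) ln(6.99/21.4) = -12308 J.
After step 1: P = 1574 kPa, V = 6.99 L, T = 613 K.
Step 2 (adiabatic): W = (P₁V₁ − P₂V₂)/(γ−1) = (11000 − 21159)/0.667 = -15239 J.
W_total = -12308 − 15239 = -27547 J.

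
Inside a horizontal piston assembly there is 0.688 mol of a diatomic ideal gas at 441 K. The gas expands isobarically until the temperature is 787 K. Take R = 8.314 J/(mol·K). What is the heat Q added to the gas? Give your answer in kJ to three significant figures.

Q ≈ 6.93 kJ

Isobaric: W = nRΔT = (0.688)(8.314)(346) = 1979 J.
ΔU = nCᵥΔT with Cᵥ = 5R/2: ΔU = (0.688)(20.79)(346) = 4948 J.
Q = ΔU + W = 4948 + 1979 = 6927 J.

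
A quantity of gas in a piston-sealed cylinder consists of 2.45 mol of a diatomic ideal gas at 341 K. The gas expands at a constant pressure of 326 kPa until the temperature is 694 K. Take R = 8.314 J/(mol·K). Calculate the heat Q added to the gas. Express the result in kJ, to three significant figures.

Isobaric: W = nRΔT = (2.45)(8.314)(353) = 7190 J.
ΔU = nCᵥΔT with Cᵥ = 5R/2: ΔU = (2.45)(20.79)(353) = 17976 J.
Q = ΔU + W = 17976 + 7190 = 25166 J.

Q ≈ 25.2 kJ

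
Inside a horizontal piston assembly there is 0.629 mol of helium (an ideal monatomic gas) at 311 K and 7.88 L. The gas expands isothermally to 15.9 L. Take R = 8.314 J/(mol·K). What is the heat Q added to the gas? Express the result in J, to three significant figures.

Q ≈ 1140 J

Isothermal ⇒ ΔU = 0, so Q = W = nRT ln(V₂/V₁).
Q = (0.629)(8.314)(311) ln(15.9/7.88) = 1626 × 0.702 = 1142 J.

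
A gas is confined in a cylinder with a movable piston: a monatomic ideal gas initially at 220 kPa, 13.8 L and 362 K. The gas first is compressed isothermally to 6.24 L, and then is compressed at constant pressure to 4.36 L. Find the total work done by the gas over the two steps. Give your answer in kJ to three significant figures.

W_total ≈ -3.32 kJ

Step 1 (isothermal): W = P₁V₁ ln(V₂/V₁) = (3036) ln(6.24/13.8) = -2410 J.
After step 1: P = 486.5 kPa, V = 6.24 L, T = 362 K.
Step 2 (isobaric): W = PΔV = (486.5 kPa)(4.36 − 6.24 L) = -914.7 J.
W_total = -2410 − 914.7 = -3324 J.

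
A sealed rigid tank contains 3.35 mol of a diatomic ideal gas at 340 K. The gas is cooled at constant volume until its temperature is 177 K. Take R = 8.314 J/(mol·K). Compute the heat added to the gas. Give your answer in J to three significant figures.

Q ≈ -11300 J

Constant volume ⇒ W = 0, so Q = ΔU = nCᵥΔT with Cᵥ = 5R/2 = 20.79 J/(mol·K).
ΔU = (3.35)(20.79)(177 − 340) = -11350 J.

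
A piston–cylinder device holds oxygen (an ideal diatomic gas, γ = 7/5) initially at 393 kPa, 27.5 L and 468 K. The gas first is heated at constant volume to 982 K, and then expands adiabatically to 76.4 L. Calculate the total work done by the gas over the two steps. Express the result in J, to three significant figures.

Step 1 (isochoric): W = 0 (constant volume).
After step 1: P = 824.6 kPa (V unchanged).
Step 2 (adiabatic): W = (P₁V₁ − P₂V₂)/(γ−1) = (22677 − 15069)/0.4 = 19020 J.
W_total = 0 + 19020 = 19020 J.

W_total ≈ 19000 J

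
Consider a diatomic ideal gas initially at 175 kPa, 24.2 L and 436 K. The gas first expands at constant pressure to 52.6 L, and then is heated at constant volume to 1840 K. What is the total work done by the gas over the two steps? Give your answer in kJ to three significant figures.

Step 1 (isobaric): W = PΔV = (175 kPa)(52.6 − 24.2 L) = 4970 J.
Step 2 (isochoric): W = 0 (constant volume).
W_total = 4970 + 0 = 4970 J.

W_total ≈ 4.97 kJ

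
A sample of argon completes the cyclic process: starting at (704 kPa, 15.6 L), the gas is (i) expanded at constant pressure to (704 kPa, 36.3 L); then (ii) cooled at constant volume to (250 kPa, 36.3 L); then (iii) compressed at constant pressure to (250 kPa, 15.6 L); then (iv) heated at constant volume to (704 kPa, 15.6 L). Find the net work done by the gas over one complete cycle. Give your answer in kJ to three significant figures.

Constant-volume legs do no work.
W(i) = (704)(36.3 − 15.6) = 14573 J; W(iii) = (250)(15.6 − 36.3) = -5175 J.
W_net = 14573 − 5175 = 9398 J (the clockwise enclosed area).

W_net ≈ 9.40 kJ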